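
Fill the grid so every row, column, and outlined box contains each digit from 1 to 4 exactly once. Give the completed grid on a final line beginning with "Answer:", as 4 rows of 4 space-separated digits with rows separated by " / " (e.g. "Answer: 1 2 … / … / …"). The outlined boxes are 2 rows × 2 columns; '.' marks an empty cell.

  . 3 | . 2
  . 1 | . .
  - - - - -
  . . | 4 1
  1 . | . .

Step 1. [r2c1∈{2,4}] 2 has one home in row 2: r2c1, so r2c1=2.
Step 2. [r4c3∈{2,3}] r4c3 is the only open cell in col 3 admitting 2. So r4c3=2.
Step 3. [r2c3∈{3}] r2c3's peers cover all but 3 ⇒ r2c3=3.
Step 4. [r1c3∈{1}] r1c3 has the single candidate 1 ⇒ r1c3=1.
Step 5. [r3c2∈{2}] nothing but 2 survives at r3c2, so r3c2=2.
Step 6. [r2c4∈{4}] only 4 remains possible at r2c4. So r2c4=4.
Step 7. [r4c2∈{4}] r4c2 has the single candidate 4 ⇒ r4c2=4.
Step 8. [r4c4∈{3}] only 3 remains possible at r4c4, so r4c4=3.
Step 9. [r1c1∈{4}] nothing but 4 survives at r1c1 ⇒ r1c1=4.
Step 10. [r3c1∈{3}] only 3 remains possible at r3c1 ⇒ r3c1=3.

Answer: 4 3 1 2 / 2 1 3 4 / 3 2 4 1 / 1 4 2 3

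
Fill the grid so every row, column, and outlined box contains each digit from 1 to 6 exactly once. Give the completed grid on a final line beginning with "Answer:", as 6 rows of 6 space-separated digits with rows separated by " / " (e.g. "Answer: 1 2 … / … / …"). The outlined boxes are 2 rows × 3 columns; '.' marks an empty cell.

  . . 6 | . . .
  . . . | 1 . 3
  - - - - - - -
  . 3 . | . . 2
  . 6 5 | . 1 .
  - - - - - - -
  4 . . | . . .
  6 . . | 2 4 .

Step 1. [r2c5∈{2,5,6}] in row 2, 6 fits only at r2c5. So r2c5=6.
Step 2. [r3c5∈{5}] r3c5 has the single candidate 5 ⇒ r3c5=5.
Step 3. [r4c6∈{4}] r4c6's peers cover all but 4, so r4c6=4.
Step 4. [r1c6∈{5}] nothing but 5 survives at r1c6 ⇒ r1c6=5.
Step 5. [r6c6∈{1}] r6c6's peers cover all but 1, so r6c6=1.
Step 6. [r5c4∈{3,5,6}] r5c4 is the only open cell in col 4 admitting 5 ⇒ r5c4=5.
Step 7. [r3c3∈{1,4}] in row 3, 4 fits only at r3c3 ⇒ r3c3=4.
Step 8. [r2c3∈{2}] r2c3's peers cover all but 2. So r2c3=2.
Step 9. [r2c2∈{4,5}] r2c2 is the only open cell in row 2 admitting 4, so r2c2=4.
Step 10. [r5c3∈{1,3}] 1 has one home in col 3: r5c3. So r5c3=1.
Step 11. [r3c1∈{1}] only 1 remains possible at r3c1. So r3c1=1.
Step 12. [r4c1∈{2}] r4c1 has the single candidate 2 ⇒ r4c1=2.
Step 13. [r3c4∈{6}] only 6 remains possible at r3c4. So r3c4=6.
Step 14. [r1c2∈{1}] r1c2 has the single candidate 1. So r1c2=1.
Step 15. [r1c1∈{3}] r1c1 is down to just 3 ⇒ r1c1=3.
Step 16. [r1c4∈{4}] only 4 remains possible at r1c4. So r1c4=4.
Step 17. [r5c6∈{6}] r5c6 has the single candidate 6, so r5c6=6.
Step 18. [r1c5∈{2}] nothing but 2 survives at r1c5. So r1c5=2.
Step 19. [r5c2∈{2}] nothing but 2 survives at r5c2 ⇒ r5c2=2.
Step 20. [r5c5∈{3}] r5c5 is down to just 3. So r5c5=3.
Step 21. [r2c1∈{5}] r2c1's peers cover all but 5, so r2c1=5.
Step 22. [r6c2∈{5}] r6c2's peers cover all but 5, so r6c2=5.
Step 23. [r4c4∈{3}] r4c4's peers cover all but 3. So r4c4=3.
Step 24. [r6c3∈{3}] only 3 remains possible at r6c3, so r6c3=3.

Answer: 3 1 6 4 2 5 / 5 4 2 1 6 3 / 1 3 4 6 5 2 / 2 6 5 3 1 4 / 4 2 1 5 3 6 / 6 5 3 2 4 1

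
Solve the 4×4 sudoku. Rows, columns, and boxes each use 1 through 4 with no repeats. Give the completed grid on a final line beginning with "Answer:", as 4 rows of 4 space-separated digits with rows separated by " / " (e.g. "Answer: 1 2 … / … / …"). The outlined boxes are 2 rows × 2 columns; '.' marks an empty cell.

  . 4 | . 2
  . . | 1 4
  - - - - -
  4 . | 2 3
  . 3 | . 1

Step 1. [r2c1∈{2,3}] 3 has one home in row 2: r2c1. So r2c1=3.
Step 2. [r1c3∈{3}] nothing but 3 survives at r1c3. So r1c3=3.
Step 3. [r3c2∈{1}] only 1 remains possible at r3c2 ⇒ r3c2=1.
Step 4. [r2c2∈{2}] only 2 remains possible at r2c2, so r2c2=2.
Step 5. [r4c3∈{4}] nothing but 4 survives at r4c3. So r4c3=4.
Step 6. [r1c1∈{1}] r1c1 has the single candidate 1 ⇒ r1c1=1.
Step 7. [r4c1∈{2}] r4c1 is down to just 2 ⇒ r4c1=2.

Answer: 1 4 3 2 / 3 2 1 4 / 4 1 2 3 / 2 3 4 1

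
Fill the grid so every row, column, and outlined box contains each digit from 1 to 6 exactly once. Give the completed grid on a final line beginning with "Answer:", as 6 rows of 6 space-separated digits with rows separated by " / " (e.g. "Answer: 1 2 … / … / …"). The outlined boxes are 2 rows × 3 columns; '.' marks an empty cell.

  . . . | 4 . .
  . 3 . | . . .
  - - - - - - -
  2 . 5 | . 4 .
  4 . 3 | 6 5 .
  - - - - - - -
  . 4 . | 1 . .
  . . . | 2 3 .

Step 1. [r1c2∈{1,2,5,6}] r1c2 is the only open cell in col 2 admitting 2. So r1c2=2.
Step 2. [r5c5∈{6}] r5c5's peers cover all but 6, so r5c5=6.
Step 3. [r6c2∈{1,5,6}] r6c2 is the only open cell in col 2 admitting 5 ⇒ r6c2=5.
Step 4. [r1c5∈{1}] r1c5 is down to just 1, so r1c5=1.
Step 5. [r1c3∈{6}] r1c3's peers cover all but 6. So r1c3=6.
Step 6. [r2c4∈{5}] r2c4 has the single candidate 5 ⇒ r2c4=5.
Step 7. [r4c6∈{1,2}] r4c6 is the only open cell in row 4 admitting 2. So r4c6=2.
Step 8. [r3c6∈{1,3}] in col 6, 1 fits only at r3c6 ⇒ r3c6=1.
Step 9. [r2c1∈{1}] nothing but 1 survives at r2c1 ⇒ r2c1=1.
Step 10. [r6c6∈{4}] only 4 remains possible at r6c6. So r6c6=4.
Step 11. [r6c1∈{6}] only 6 remains possible at r6c1, so r6c1=6.
Step 12. [r2c5∈{2}] r2c5 has the single candidate 2, so r2c5=2.
Step 13. [r5c1∈{3}] r5c1 is down to just 3, so r5c1=3.
Step 14. [r6c3∈{1}] r6c3 is down to just 1. So r6c3=1.
Step 15. [r4c2∈{1}] r4c2's peers cover all but 1 ⇒ r4c2=1.
Step 16. [r1c6∈{3}] r1c6 has the single candidate 3 ⇒ r1c6=3.
Step 17. [r3c2∈{6}] r3c2 is down to just 6, so r3c2=6.
Step 18. [r2c6∈{6}] r2c6 is down to just 6. So r2c6=6.
Step 19. [r5c6∈{5}] nothing but 5 survives at r5c6. So r5c6=5.
Step 20. [r5c3∈{2}] r5c3 has the single candidate 2. So r5c3=2.
Step 21. [r3c4∈{3}] only 3 remains possible at r3c4 ⇒ r3c4=3.
Step 22. [r1c1∈{5}] nothing but 5 survives at r1c1, so r1c1=5.
Step 23. [r2c3∈{4}] r2c3 has the single candidate 4 ⇒ r2c3=4.

Answer: 5 2 6 4 1 3 / 1 3 4 5 2 6 / 2 6 5 3 4 1 / 4 1 3 6 5 2 / 3 4 2 1 6 5 / 6 5 1 2 3 4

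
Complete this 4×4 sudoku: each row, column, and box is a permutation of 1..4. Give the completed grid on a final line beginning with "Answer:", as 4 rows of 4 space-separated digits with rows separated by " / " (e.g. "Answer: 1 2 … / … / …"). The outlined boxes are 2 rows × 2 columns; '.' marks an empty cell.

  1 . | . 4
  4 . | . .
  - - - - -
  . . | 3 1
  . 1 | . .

Step 1. [r1c3∈{2}] nothing but 2 survives at r1c3, so r1c3=2.
Step 2. [r3c1∈{2}] r3c1 has the single candidate 2 ⇒ r3c1=2.
Step 3. [r2c4∈{3}] nothing but 3 survives at r2c4. So r2c4=3.
Step 4. [r2c2∈{2}] nothing but 2 survives at r2c2, so r2c2=2.
Step 5. [r4c1∈{3}] r4c1's peers cover all but 3, so r4c1=3.
Step 6. [r1c2∈{3}] r1c2's peers cover all but 3. So r1c2=3.
Step 7. [r3c2∈{4}] nothing but 4 survives at r3c2, so r3c2=4.
Step 8. [r2c3∈{1}] r2c3 is down to just 1. So r2c3=1.
Step 9. [r4c3∈{4}] only 4 remains possible at r4c3, so r4c3=4.
Step 10. [r4c4∈{2}] r4c4 has the single candidate 2, so r4c4=2.

Answer: 1 3 2 4 / 4 2 1 3 / 2 4 3 1 / 3 1 4 2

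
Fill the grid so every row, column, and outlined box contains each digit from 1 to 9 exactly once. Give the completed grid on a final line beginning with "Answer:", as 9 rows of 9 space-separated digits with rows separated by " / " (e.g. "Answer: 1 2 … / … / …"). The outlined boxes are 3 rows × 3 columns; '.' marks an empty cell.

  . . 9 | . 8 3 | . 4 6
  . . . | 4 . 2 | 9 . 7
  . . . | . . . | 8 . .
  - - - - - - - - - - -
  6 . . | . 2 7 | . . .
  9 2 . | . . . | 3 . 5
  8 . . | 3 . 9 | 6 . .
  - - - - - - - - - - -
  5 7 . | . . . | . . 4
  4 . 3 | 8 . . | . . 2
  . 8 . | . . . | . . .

Step 1. [r7c7∈{1}] nothing but 1 survives at r7c7, so r7c7=1.
Step 2. [r7c6∈{6}] nothing but 6 survives at r7c6 ⇒ r7c6=6.
Step 3. [r6c9∈{1}] r6c9 has the single candidate 1 ⇒ r6c9=1.
Step 4. [r4c2∈{1,3,4,5}] 3 has one home in row 4: r4c2, so r4c2=3.
Step 5. [r3c9∈{3}] r3c9 is down to just 3 ⇒ r3c9=3.
Step 6. [r9c9∈{9}] r9c9 has the single candidate 9 ⇒ r9c9=9.
Step 7. [r7c3∈{2}] r7c3 has the single candidate 2, so r7c3=2.
Step 8. [r9c1∈{1}] nothing but 1 survives at r9c1. So r9c1=1.
Step 9. [r9c3∈{6}] r9c3 is down to just 6 ⇒ r9c3=6.
Step 10. [r7c4∈{9}] r7c4 has the single candidate 9 ⇒ r7c4=9.
Step 11. [r3c5∈{1,5,6,7,9}] 9 has one home in row 3: r3c5. So r3c5=9.
Step 12. [r7c8∈{3,8}] across row 7, 8 lands solely at r7c8. So r7c8=8.
Step 13. [r5c8∈{7}] r5c8 is down to just 7, so r5c8=7.
Step 14. [r1c7∈{2,5}] in col 7, 2 fits only at r1c7, so r1c7=2.
Step 15. [r6c3∈{4,5,7}] across row 6, 7 lands solely at r6c3. So r6c3=7.
Step 16. [r2c3∈{1,5,8}] r2c3 is the only open cell in row 2 admitting 8, so r2c3=8.
Step 17. [r9c4∈{2,5,7}] across row 9, 2 lands solely at r9c4, so r9c4=2.
Step 18. [r1c1∈{7}] r1c1 has the single candidate 7, so r1c1=7.
Step 19. [r3c4∈{1,5,6,7}] row 3 places 7 nowhere but r3c4 ⇒ r3c4=7.
Step 20. [r3c2∈{1,4,5,6}] r3c2 is the only open cell in row 3 admitting 6. So r3c2=6.
Step 21. [r6c2∈{4,5}] r6c2 is the only open cell in col 2 admitting 4. So r6c2=4.
Step 22. [r5c3∈{1}] nothing but 1 survives at r5c3, so r5c3=1.
Step 23. [r6c5∈{5}] r6c5 has the single candidate 5 ⇒ r6c5=5.
Step 24. [r1c4∈{1,5}] r1c4 is the only open cell in col 4 admitting 5 ⇒ r1c4=5.
Step 25. [r2c2∈{1,5}] across col 2, 5 lands solely at r2c2 ⇒ r2c2=5.
Step 26. [r3c6∈{1}] r3c6 has the single candidate 1 ⇒ r3c6=1.
Step 27. [r8c6∈{5}] r8c6's peers cover all but 5. So r8c6=5.
Step 28. [r9c7∈{5,7}] col 7 places 5 nowhere but r9c7, so r9c7=5.
Step 29. [r9c5∈{3,4,7}] across row 9, 7 lands solely at r9c5. So r9c5=7.
Step 30. [r5c5∈{4,6}] 4 has one home in col 5: r5c5. So r5c5=4.
Step 31. [r8c5∈{1}] r8c5 is down to just 1. So r8c5=1.
Step 32. [r8c2∈{9}] r8c2 has the single candidate 9, so r8c2=9.
Step 33. [r3c8∈{5}] only 5 remains possible at r3c8. So r3c8=5.
Step 34. [r2c5∈{6}] r2c5 has the single candidate 6 ⇒ r2c5=6.
Step 35. [r8c8∈{6}] only 6 remains possible at r8c8 ⇒ r8c8=6.
Step 36. [r4c3∈{5}] nothing but 5 survives at r4c3 ⇒ r4c3=5.
Step 37. [r3c3∈{4}] r3c3 is down to just 4. So r3c3=4.
Step 38. [r4c9∈{8}] r4c9 has the single candidate 8 ⇒ r4c9=8.
Step 39. [r3c1∈{2}] r3c1 has the single candidate 2 ⇒ r3c1=2.
Step 40. [r7c5∈{3}] r7c5 has the single candidate 3. So r7c5=3.
Step 41. [r4c4∈{1}] r4c4 has the single candidate 1, so r4c4=1.
Step 42. [r9c6∈{4}] r9c6's peers cover all but 4 ⇒ r9c6=4.
Step 43. [r6c8∈{2}] r6c8 is down to just 2. So r6c8=2.
Step 44. [r4c7∈{4}] r4c7's peers cover all but 4. So r4c7=4.
Step 45. [r8c7∈{7}] only 7 remains possible at r8c7. So r8c7=7.
Step 46. [r9c8∈{3}] only 3 remains possible at r9c8, so r9c8=3.
Step 47. [r5c6∈{8}] only 8 remains possible at r5c6. So r5c6=8.
Step 48. [r5c4∈{6}] only 6 remains possible at r5c4 ⇒ r5c4=6.
Step 49. [r2c1∈{3}] r2c1's peers cover all but 3. So r2c1=3.
Step 50. [r1c2∈{1}] nothing but 1 survives at r1c2. So r1c2=1.
Step 51. [r4c8∈{9}] nothing but 9 survives at r4c8, so r4c8=9.
Step 52. [r2c8∈{1}] r2c8 has the single candidate 1, so r2c8=1.

Answer: 7 1 9 5 8 3 2 4 6 / 3 5 8 4 6 2 9 1 7 / 2 6 4 7 9 1 8 5 3 / 6 3 5 1 2 7 4 9 8 / 9 2 1 6 4 8 3 7 5 / 8 4 7 3 5 9 6 2 1 / 5 7 2 9 3 6 1 8 4 / 4 9 3 8 1 5 7 6 2 / 1 8 6 2 7 4 5 3 9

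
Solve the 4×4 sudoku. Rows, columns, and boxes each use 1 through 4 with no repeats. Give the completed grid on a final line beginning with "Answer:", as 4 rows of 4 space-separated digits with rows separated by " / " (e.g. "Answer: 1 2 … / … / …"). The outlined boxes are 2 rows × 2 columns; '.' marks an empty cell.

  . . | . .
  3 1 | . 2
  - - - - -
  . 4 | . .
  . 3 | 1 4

Step 1. [r4c1∈{2}] nothing but 2 survives at r4c1. So r4c1=2.
Step 2. [r3c4∈{3}] only 3 remains possible at r3c4, so r3c4=3.
Step 3. [r2c3∈{4}] only 4 remains possible at r2c3 ⇒ r2c3=4.
Step 4. [r1c3∈{3}] r1c3 has the single candidate 3 ⇒ r1c3=3.
Step 5. [r3c3∈{2}] r3c3's peers cover all but 2 ⇒ r3c3=2.
Step 6. [r1c4∈{1}] only 1 remains possible at r1c4, so r1c4=1.
Step 7. [r3c1∈{1}] nothing but 1 survives at r3c1 ⇒ r3c1=1.
Step 8. [r1c2∈{2}] r1c2 is down to just 2 ⇒ r1c2=2.
Step 9. [r1c1∈{4}] r1c1 has the single candidate 4. So r1c1=4.

Answer: 4 2 3 1 / 3 1 4 2 / 1 4 2 3 / 2 3 1 4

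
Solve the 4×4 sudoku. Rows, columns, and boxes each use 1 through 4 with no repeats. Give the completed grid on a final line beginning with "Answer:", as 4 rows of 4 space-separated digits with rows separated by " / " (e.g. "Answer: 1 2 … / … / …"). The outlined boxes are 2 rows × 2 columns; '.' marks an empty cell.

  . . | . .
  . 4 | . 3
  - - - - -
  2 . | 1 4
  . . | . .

Step 1. [r1c2∈{1,2,3}] r1c2 is the only open cell in col 2 admitting 2 ⇒ r1c2=2.
Step 2. [r4c3∈{2,3}] across col 3, 3 lands solely at r4c3. So r4c3=3.
Step 3. [r2c1∈{1}] r2c1 has the single candidate 1, so r2c1=1.
Step 4. [r4c4∈{2}] r4c4 has the single candidate 2 ⇒ r4c4=2.
Step 5. [r1c1∈{3}] nothing but 3 survives at r1c1 ⇒ r1c1=3.
Step 6. [r2c3∈{2}] nothing but 2 survives at r2c3, so r2c3=2.
Step 7. [r4c1∈{4}] r4c1 is down to just 4, so r4c1=4.
Step 8. [r3c2∈{3}] only 3 remains possible at r3c2. So r3c2=3.
Step 9. [r1c4∈{1}] only 1 remains possible at r1c4 ⇒ r1c4=1.
Step 10. [r4c2∈{1}] r4c2 has the single candidate 1. So r4c2=1.
Step 11. [r1c3∈{4}] r1c3's peers cover all but 4 ⇒ r1c3=4.

Answer: 3 2 4 1 / 1 4 2 3 / 2 3 1 4 / 4 1 3 2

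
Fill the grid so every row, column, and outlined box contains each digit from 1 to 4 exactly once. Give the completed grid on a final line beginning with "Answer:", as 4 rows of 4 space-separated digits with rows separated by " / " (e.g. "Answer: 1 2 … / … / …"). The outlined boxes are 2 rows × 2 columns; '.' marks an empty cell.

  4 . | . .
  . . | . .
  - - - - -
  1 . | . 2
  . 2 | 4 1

Step 1. [r1c4∈{3}] nothing but 3 survives at r1c4. So r1c4=3.
Step 2. [r4c1∈{3}] r4c1 is down to just 3. So r4c1=3.
Step 3. [r1c3∈{1,2}] r1c3 is the only open cell in row 1 admitting 2. So r1c3=2.
Step 4. [r2c2∈{1,3}] row 2 places 3 nowhere but r2c2, so r2c2=3.
Step 5. [r2c1∈{2}] only 2 remains possible at r2c1 ⇒ r2c1=2.
Step 6. [r2c3∈{1}] r2c3's peers cover all but 1. So r2c3=1.
Step 7. [r1c2∈{1}] nothing but 1 survives at r1c2 ⇒ r1c2=1.
Step 8. [r3c3∈{3}] r3c3 is down to just 3 ⇒ r3c3=3.
Step 9. [r2c4∈{4}] r2c4 is down to just 4 ⇒ r2c4=4.
Step 10. [r3c2∈{4}] only 4 remains possible at r3c2 ⇒ r3c2=4.

Answer: 4 1 2 3 / 2 3 1 4 / 1 4 3 2 / 3 2 4 1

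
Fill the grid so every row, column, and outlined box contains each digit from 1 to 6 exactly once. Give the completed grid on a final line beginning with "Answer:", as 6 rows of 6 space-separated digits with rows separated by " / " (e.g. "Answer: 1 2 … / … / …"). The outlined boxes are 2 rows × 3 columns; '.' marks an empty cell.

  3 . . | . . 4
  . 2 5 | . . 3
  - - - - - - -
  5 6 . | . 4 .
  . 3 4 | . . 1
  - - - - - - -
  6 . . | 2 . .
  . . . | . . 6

Step 1. [r1c2∈{1}] nothing but 1 survives at r1c2, so r1c2=1.
Step 2. [r6c1∈{1,2,4}] col 1 places 1 nowhere but r6c1 ⇒ r6c1=1.
Step 3. [r5c6∈{5}] r5c6 has the single candidate 5, so r5c6=5.
Step 4. [r6c5∈{3}] r6c5's peers cover all but 3 ⇒ r6c5=3.
Step 5. [r1c5∈{2,5,6}] r1c5 is the only open cell in row 1 admitting 2. So r1c5=2.
Step 6. [r4c5∈{5,6}] r4c5 is the only open cell in col 5 admitting 5, so r4c5=5.
Step 7. [r2c5∈{1,6}] col 5 places 6 nowhere but r2c5, so r2c5=6.
Step 8. [r5c2∈{4}] nothing but 4 survives at r5c2, so r5c2=4.
Step 9. [r3c3∈{1,2}] in row 3, 1 fits only at r3c3 ⇒ r3c3=1.
Step 10. [r2c4∈{1}] nothing but 1 survives at r2c4, so r2c4=1.
Step 11. [r4c4∈{6}] only 6 remains possible at r4c4, so r4c4=6.
Step 12. [r6c3∈{2}] r6c3 has the single candidate 2. So r6c3=2.
Step 13. [r1c3∈{6}] r1c3 is down to just 6 ⇒ r1c3=6.
Step 14. [r4c1∈{2}] nothing but 2 survives at r4c1 ⇒ r4c1=2.
Step 15. [r2c1∈{4}] r2c1 has the single candidate 4. So r2c1=4.
Step 16. [r6c4∈{4}] r6c4 has the single candidate 4, so r6c4=4.
Step 17. [r1c4∈{5}] r1c4 has the single candidate 5, so r1c4=5.
Step 18. [r3c6∈{2}] r3c6 has the single candidate 2 ⇒ r3c6=2.
Step 19. [r6c2∈{5}] r6c2's peers cover all but 5, so r6c2=5.
Step 20. [r3c4∈{3}] r3c4 has the single candidate 3, so r3c4=3.
Step 21. [r5c5∈{1}] only 1 remains possible at r5c5 ⇒ r5c5=1.
Step 22. [r5c3∈{3}] r5c3 has the single candidate 3 ⇒ r5c3=3.

Answer: 3 1 6 5 2 4 / 4 2 5 1 6 3 / 5 6 1 3 4 2 / 2 3 4 6 5 1 / 6 4 3 2 1 5 / 1 5 2 4 3 6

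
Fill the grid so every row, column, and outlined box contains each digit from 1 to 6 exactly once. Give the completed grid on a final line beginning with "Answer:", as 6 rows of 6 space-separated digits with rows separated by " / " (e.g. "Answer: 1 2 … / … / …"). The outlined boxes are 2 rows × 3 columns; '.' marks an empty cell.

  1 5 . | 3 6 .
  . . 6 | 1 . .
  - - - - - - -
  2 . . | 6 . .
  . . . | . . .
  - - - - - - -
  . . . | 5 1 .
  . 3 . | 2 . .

Step 1. [r4c4∈{4}] only 4 remains possible at r4c4 ⇒ r4c4=4.
Step 2. [r6c5∈{4}] nothing but 4 survives at r6c5, so r6c5=4.
Step 3. [r6c3∈{1,5}] r6c3 is the only open cell in row 6 admitting 1, so r6c3=1.
Step 4. [r5c6∈{3,6}] 3 has one home in row 5: r5c6 ⇒ r5c6=3.
Step 5. [r2c1∈{3,4}] across row 2, 3 lands solely at r2c1 ⇒ r2c1=3.
Step 6. [r5c1∈{4,6}] in col 1, 4 fits only at r5c1. So r5c1=4.
Step 7. [r5c2∈{2,6}] r5c2 is the only open cell in row 5 admitting 6 ⇒ r5c2=6.
Step 8. [r2c2∈{2,4}] 2 has one home in col 2: r2c2 ⇒ r2c2=2.
Step 9. [r4c5∈{2,3,5}] r4c5 is the only open cell in col 5 admitting 2. So r4c5=2.
Step 10. [r2c5∈{5}] nothing but 5 survives at r2c5 ⇒ r2c5=5.
Step 11. [r1c3∈{4}] r1c3 is down to just 4 ⇒ r1c3=4.
Step 12. [r4c3∈{3,5}] across row 4, 3 lands solely at r4c3, so r4c3=3.
Step 13. [r3c3∈{5}] only 5 remains possible at r3c3 ⇒ r3c3=5.
Step 14. [r3c6∈{1}] nothing but 1 survives at r3c6, so r3c6=1.
Step 15. [r3c5∈{3}] r3c5 is down to just 3. So r3c5=3.
Step 16. [r4c6∈{5}] r4c6 is down to just 5, so r4c6=5.
Step 17. [r6c6∈{6}] nothing but 6 survives at r6c6. So r6c6=6.
Step 18. [r2c6∈{4}] only 4 remains possible at r2c6. So r2c6=4.
Step 19. [r5c3∈{2}] nothing but 2 survives at r5c3, so r5c3=2.
Step 20. [r3c2∈{4}] only 4 remains possible at r3c2. So r3c2=4.
Step 21. [r1c6∈{2}] only 2 remains possible at r1c6. So r1c6=2.
Step 22. [r4c1∈{6}] r4c1 has the single candidate 6. So r4c1=6.
Step 23. [r4c2∈{1}] r4c2 is down to just 1 ⇒ r4c2=1.
Step 24. [r6c1∈{5}] nothing but 5 survives at r6c1 ⇒ r6c1=5.

Answer: 1 5 4 3 6 2 / 3 2 6 1 5 4 / 2 4 5 6 3 1 / 6 1 3 4 2 5 / 4 6 2 5 1 3 / 5 3 1 2 4 6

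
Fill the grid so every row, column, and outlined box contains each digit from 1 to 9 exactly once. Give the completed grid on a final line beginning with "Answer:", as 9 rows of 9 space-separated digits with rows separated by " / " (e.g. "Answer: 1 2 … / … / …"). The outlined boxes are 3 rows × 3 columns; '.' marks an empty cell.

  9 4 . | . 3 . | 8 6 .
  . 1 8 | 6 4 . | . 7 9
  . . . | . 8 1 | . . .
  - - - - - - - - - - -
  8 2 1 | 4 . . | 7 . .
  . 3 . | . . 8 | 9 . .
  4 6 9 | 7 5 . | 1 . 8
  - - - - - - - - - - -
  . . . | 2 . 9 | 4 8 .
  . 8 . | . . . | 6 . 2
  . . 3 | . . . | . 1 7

Step 1. [r9c7∈{5}] r9c7's peers cover all but 5. So r9c7=5.
Step 2. [r1c4∈{5}] nothing but 5 survives at r1c4 ⇒ r1c4=5.
Step 3. [r2c1∈{2,3,5}] in row 2, 5 fits only at r2c1 ⇒ r2c1=5.
Step 4. [r3c1∈{2,3,6,7}] r3c1 is the only open cell in col 1 admitting 3 ⇒ r3c1=3.
Step 5. [r5c3∈{5,7}] in box 4, 5 fits only at r5c3 ⇒ r5c3=5.
Step 6. [r9c5∈{6}] r9c5 is down to just 6. So r9c5=6.
Step 7. [r5c5∈{1,2}] 2 has one home in col 5: r5c5. So r5c5=2.
Step 8. [r6c6∈{3}] nothing but 3 survives at r6c6 ⇒ r6c6=3.
Step 9. [r7c1∈{1,6,7}] r7c1 is the only open cell in col 1 admitting 6. So r7c1=6.
Step 10. [r7c3∈{7}] r7c3 has the single candidate 7, so r7c3=7.
Step 11. [r3c7∈{2}] only 2 remains possible at r3c7. So r3c7=2.
Step 12. [r7c9∈{3}] r7c9 is down to just 3, so r7c9=3.
Step 13. [r1c6∈{2,7}] in row 1, 7 fits only at r1c6. So r1c6=7.
Step 14. [r5c8∈{4}] only 4 remains possible at r5c8 ⇒ r5c8=4.
Step 15. [r8c1∈{1}] r8c1 is down to just 1. So r8c1=1.
Step 16. [r3c8∈{5}] r3c8's peers cover all but 5, so r3c8=5.
Step 17. [r9c6∈{4}] only 4 remains possible at r9c6, so r9c6=4.
Step 18. [r4c6∈{6}] r4c6 is down to just 6, so r4c6=6.
Step 19. [r7c2∈{5}] only 5 remains possible at r7c2 ⇒ r7c2=5.
Step 20. [r3c3∈{6}] r3c3's peers cover all but 6. So r3c3=6.
Step 21. [r4c5∈{9}] only 9 remains possible at r4c5 ⇒ r4c5=9.
Step 22. [r1c9∈{1}] r1c9 has the single candidate 1, so r1c9=1.
Step 23. [r5c9∈{6}] r5c9 has the single candidate 6 ⇒ r5c9=6.
Step 24. [r4c8∈{3}] r4c8 is down to just 3. So r4c8=3.
Step 25. [r9c2∈{9}] r9c2 is down to just 9, so r9c2=9.
Step 26. [r6c8∈{2}] nothing but 2 survives at r6c8, so r6c8=2.
Step 27. [r3c2∈{7}] only 7 remains possible at r3c2 ⇒ r3c2=7.
Step 28. [r8c3∈{4}] r8c3 is down to just 4, so r8c3=4.
Step 29. [r3c4∈{9}] only 9 remains possible at r3c4 ⇒ r3c4=9.
Step 30. [r8c6∈{5}] r8c6 is down to just 5. So r8c6=5.
Step 31. [r1c3∈{2}] nothing but 2 survives at r1c3. So r1c3=2.
Step 32. [r2c6∈{2}] r2c6's peers cover all but 2, so r2c6=2.
Step 33. [r7c5∈{1}] r7c5 has the single candidate 1. So r7c5=1.
Step 34. [r9c4∈{8}] nothing but 8 survives at r9c4 ⇒ r9c4=8.
Step 35. [r4c9∈{5}] nothing but 5 survives at r4c9 ⇒ r4c9=5.
Step 36. [r2c7∈{3}] r2c7's peers cover all but 3 ⇒ r2c7=3.
Step 37. [r5c1∈{7}] only 7 remains possible at r5c1 ⇒ r5c1=7.
Step 38. [r8c5∈{7}] r8c5's peers cover all but 7, so r8c5=7.
Step 39. [r8c8∈{9}] r8c8's peers cover all but 9, so r8c8=9.
Step 40. [r8c4∈{3}] r8c4 has the single candidate 3. So r8c4=3.
Step 41. [r9c1∈{2}] r9c1 has the single candidate 2 ⇒ r9c1=2.
Step 42. [r3c9∈{4}] r3c9 is down to just 4, so r3c9=4.
Step 43. [r5c4∈{1}] nothing but 1 survives at r5c4. So r5c4=1.

Answer: 9 4 2 5 3 7 8 6 1 / 5 1 8 6 4 2 3 7 9 / 3 7 6 9 8 1 2 5 4 / 8 2 1 4 9 6 7 3 5 / 7 3 5 1 2 8 9 4 6 / 4 6 9 7 5 3 1 2 8 / 6 5 7 2 1 9 4 8 3 / 1 8 4 3 7 5 6 9 2 / 2 9 3 8 6 4 5 1 7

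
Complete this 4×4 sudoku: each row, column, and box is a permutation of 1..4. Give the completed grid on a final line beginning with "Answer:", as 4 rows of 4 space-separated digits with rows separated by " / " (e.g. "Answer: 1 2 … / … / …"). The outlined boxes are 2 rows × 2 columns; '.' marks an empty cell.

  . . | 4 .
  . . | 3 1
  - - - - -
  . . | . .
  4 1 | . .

Step 1. [r2c1∈{2}] r2c1 has the single candidate 2, so r2c1=2.
Step 2. [r3c1∈{3}] r3c1 is down to just 3 ⇒ r3c1=3.
Step 3. [r4c3∈{2}] r4c3's peers cover all but 2, so r4c3=2.
Step 4. [r3c4∈{4}] r3c4's peers cover all but 4, so r3c4=4.
Step 5. [r3c3∈{1}] r3c3 is down to just 1, so r3c3=1.
Step 6. [r1c4∈{2}] r1c4 has the single candidate 2 ⇒ r1c4=2.
Step 7. [r1c2∈{3}] r1c2's peers cover all but 3. So r1c2=3.
Step 8. [r1c1∈{1}] r1c1 is down to just 1, so r1c1=1.
Step 9. [r3c2∈{2}] only 2 remains possible at r3c2, so r3c2=2.
Step 10. [r2c2∈{4}] r2c2 has the single candidate 4. So r2c2=4.
Step 11. [r4c4∈{3}] only 3 remains possible at r4c4, so r4c4=3.

Answer: 1 3 4 2 / 2 4 3 1 / 3 2 1 4 / 4 1 2 3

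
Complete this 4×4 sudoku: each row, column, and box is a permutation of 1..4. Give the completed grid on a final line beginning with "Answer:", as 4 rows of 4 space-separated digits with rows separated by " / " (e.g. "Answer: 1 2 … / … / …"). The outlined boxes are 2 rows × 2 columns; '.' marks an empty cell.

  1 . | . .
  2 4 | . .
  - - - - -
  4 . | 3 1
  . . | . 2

Step 1. [r1c4∈{3,4}] 4 has one home in col 4: r1c4 ⇒ r1c4=4.
Step 2. [r4c2∈{1,3}] in row 4, 1 fits only at r4c2, so r4c2=1.
Step 3. [r4c3∈{4}] only 4 remains possible at r4c3. So r4c3=4.
Step 4. [r3c2∈{2}] nothing but 2 survives at r3c2 ⇒ r3c2=2.
Step 5. [r2c3∈{1}] r2c3's peers cover all but 1 ⇒ r2c3=1.
Step 6. [r4c1∈{3}] r4c1 is down to just 3, so r4c1=3.
Step 7. [r1c3∈{2}] r1c3 is down to just 2 ⇒ r1c3=2.
Step 8. [r1c2∈{3}] only 3 remains possible at r1c2 ⇒ r1c2=3.
Step 9. [r2c4∈{3}] nothing but 3 survives at r2c4, so r2c4=3.

Answer: 1 3 2 4 / 2 4 1 3 / 4 2 3 1 / 3 1 4 2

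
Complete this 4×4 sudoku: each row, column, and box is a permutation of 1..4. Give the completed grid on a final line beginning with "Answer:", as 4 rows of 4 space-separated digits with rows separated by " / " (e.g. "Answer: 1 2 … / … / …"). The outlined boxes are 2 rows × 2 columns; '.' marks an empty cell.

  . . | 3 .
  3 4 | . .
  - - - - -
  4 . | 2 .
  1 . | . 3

Step 1. [r2c3∈{1}] r2c3 has the single candidate 1. So r2c3=1.
Step 2. [r1c1∈{2}] r1c1's peers cover all but 2, so r1c1=2.
Step 3. [r1c2∈{1}] nothing but 1 survives at r1c2. So r1c2=1.
Step 4. [r3c4∈{1}] r3c4 is down to just 1. So r3c4=1.
Step 5. [r1c4∈{4}] r1c4 is down to just 4. So r1c4=4.
Step 6. [r3c2∈{3}] only 3 remains possible at r3c2 ⇒ r3c2=3.
Step 7. [r2c4∈{2}] only 2 remains possible at r2c4, so r2c4=2.
Step 8. [r4c2∈{2}] r4c2's peers cover all but 2. So r4c2=2.
Step 9. [r4c3∈{4}] r4c3's peers cover all but 4, so r4c3=4.

Answer: 2 1 3 4 / 3 4 1 2 / 4 3 2 1 / 1 2 4 3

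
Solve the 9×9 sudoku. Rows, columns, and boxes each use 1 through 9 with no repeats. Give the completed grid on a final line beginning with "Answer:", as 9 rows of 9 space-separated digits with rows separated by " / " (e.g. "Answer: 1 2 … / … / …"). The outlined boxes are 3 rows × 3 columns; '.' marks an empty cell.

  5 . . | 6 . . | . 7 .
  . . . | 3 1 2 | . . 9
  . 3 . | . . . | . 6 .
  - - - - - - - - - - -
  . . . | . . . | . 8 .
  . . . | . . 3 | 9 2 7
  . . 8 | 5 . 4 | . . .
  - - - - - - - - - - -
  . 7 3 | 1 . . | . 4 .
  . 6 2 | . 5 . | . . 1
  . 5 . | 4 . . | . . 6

Step 1. [r4c6∈{1,6,7,9}] col 6 places 1 nowhere but r4c6 ⇒ r4c6=1.
Step 2. [r8c1∈{4,8,9}] in row 8, 4 fits only at r8c1 ⇒ r8c1=4.
Step 3. [r6c9∈{3}] r6c9 is down to just 3, so r6c9=3.
Step 4. [r1c7∈{1,2,3,4,8}] r1c7 is the only open cell in row 1 admitting 3. So r1c7=3.
Step 5. [r3c7∈{1,2,4,5,8}] across box 3, 1 lands solely at r3c7, so r3c7=1.
Step 6. [r4c4∈{2,7,9}] 2 has one home in col 4: r4c4. So r4c4=2.
Step 7. [r9c5∈{2,3,7,8,9}] in col 5, 3 fits only at r9c5, so r9c5=3.
Step 8. [r7c5∈{2,6,8,9}] col 5 places 2 nowhere but r7c5, so r7c5=2.
Step 9. [r5c3∈{1,4,5,6}] row 5 places 5 nowhere but r5c3. So r5c3=5.
Step 10. [r5c2∈{1,4}] r5c2 is the only open cell in row 5 admitting 4, so r5c2=4.
Step 11. [r4c2∈{9}] r4c2 is down to just 9 ⇒ r4c2=9.
Step 12. [r5c1∈{1,6}] r5c1 is the only open cell in row 5 admitting 1 ⇒ r5c1=1.
Step 13. [r9c8∈{9}] r9c8 has the single candidate 9. So r9c8=9.
Step 14. [r9c1∈{8}] only 8 remains possible at r9c1 ⇒ r9c1=8.
Step 15. [r9c6∈{7}] r9c6 has the single candidate 7 ⇒ r9c6=7.
Step 16. [r3c4∈{7,8,9}] col 4 places 7 nowhere but r3c4. So r3c4=7.
Step 17. [r6c5∈{6,7,9}] row 6 places 9 nowhere but r6c5. So r6c5=9.
Step 18. [r6c1∈{2,6,7}] across row 6, 7 lands solely at r6c1, so r6c1=7.
Step 19. [r4c3∈{6}] only 6 remains possible at r4c3. So r4c3=6.
Step 20. [r8c4∈{8,9}] 9 has one home in col 4: r8c4 ⇒ r8c4=9.
Step 21. [r8c6∈{8}] nothing but 8 survives at r8c6 ⇒ r8c6=8.
Step 22. [r3c1∈{2,9}] 2 has one home in col 1: r3c1. So r3c1=2.
Step 23. [r1c9∈{2,4,8}] across row 1, 2 lands solely at r1c9. So r1c9=2.
Step 24. [r1c2∈{1,8}] in col 2, 1 fits only at r1c2, so r1c2=1.
Step 25. [r1c5∈{4,8}] across row 1, 8 lands solely at r1c5 ⇒ r1c5=8.
Step 26. [r3c9∈{4,5,8}] in row 3, 8 fits only at r3c9 ⇒ r3c9=8.
Step 27. [r2c7∈{4,5}] box 3 places 4 nowhere but r2c7 ⇒ r2c7=4.
Step 28. [r4c7∈{5}] r4c7 has the single candidate 5, so r4c7=5.
Step 29. [r1c3∈{4,9}] in row 1, 4 fits only at r1c3. So r1c3=4.
Step 30. [r1c6∈{9}] r1c6 is down to just 9. So r1c6=9.
Step 31. [r4c5∈{7}] only 7 remains possible at r4c5. So r4c5=7.
Step 32. [r2c3∈{7}] r2c3 has the single candidate 7 ⇒ r2c3=7.
Step 33. [r6c2∈{2}] only 2 remains possible at r6c2. So r6c2=2.
Step 34. [r7c6∈{6}] r7c6 is down to just 6, so r7c6=6.
Step 35. [r8c8∈{3}] r8c8 is down to just 3. So r8c8=3.
Step 36. [r3c5∈{4}] nothing but 4 survives at r3c5 ⇒ r3c5=4.
Step 37. [r3c3∈{9}] r3c3 is down to just 9 ⇒ r3c3=9.
Step 38. [r8c7∈{7}] r8c7's peers cover all but 7, so r8c7=7.
Step 39. [r4c1∈{3}] r4c1's peers cover all but 3, so r4c1=3.
Step 40. [r2c2∈{8}] r2c2's peers cover all but 8, so r2c2=8.
Step 41. [r2c8∈{5}] r2c8's peers cover all but 5 ⇒ r2c8=5.
Step 42. [r6c7∈{6}] r6c7 is down to just 6 ⇒ r6c7=6.
Step 43. [r4c9∈{4}] r4c9's peers cover all but 4. So r4c9=4.
Step 44. [r6c8∈{1}] r6c8 has the single candidate 1. So r6c8=1.
Step 45. [r2c1∈{6}] only 6 remains possible at r2c1. So r2c1=6.
Step 46. [r9c7∈{2}] nothing but 2 survives at r9c7, so r9c7=2.
Step 47. [r7c9∈{5}] only 5 remains possible at r7c9 ⇒ r7c9=5.
Step 48. [r7c1∈{9}] r7c1 has the single candidate 9 ⇒ r7c1=9.
Step 49. [r5c5∈{6}] r5c5 has the single candidate 6 ⇒ r5c5=6.
Step 50. [r3c6∈{5}] r3c6 has the single candidate 5. So r3c6=5.
Step 51. [r7c7∈{8}] nothing but 8 survives at r7c7, so r7c7=8.
Step 52. [r9c3∈{1}] only 1 remains possible at r9c3. So r9c3=1.
Step 53. [r5c4∈{8}] r5c4's peers cover all but 8. So r5c4=8.

Answer: 5 1 4 6 8 9 3 7 2 / 6 8 7 3 1 2 4 5 9 / 2 3 9 7 4 5 1 6 8 / 3 9 6 2 7 1 5 8 4 / 1 4 5 8 6 3 9 2 7 / 7 2 8 5 9 4 6 1 3 / 9 7 3 1 2 6 8 4 5 / 4 6 2 9 5 8 7 3 1 / 8 5 1 4 3 7 2 9 6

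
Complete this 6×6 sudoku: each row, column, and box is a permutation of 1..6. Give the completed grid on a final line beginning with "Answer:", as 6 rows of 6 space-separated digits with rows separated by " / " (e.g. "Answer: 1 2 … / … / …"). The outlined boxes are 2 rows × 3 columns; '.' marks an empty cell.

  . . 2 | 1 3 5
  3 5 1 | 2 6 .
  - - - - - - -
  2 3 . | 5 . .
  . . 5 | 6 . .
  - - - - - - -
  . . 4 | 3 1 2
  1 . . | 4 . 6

Step 1. [r4c1∈{4}] r4c1 has the single candidate 4, so r4c1=4.
Step 2. [r5c2∈{6}] r5c2 has the single candidate 6 ⇒ r5c2=6.
Step 3. [r3c6∈{1,4}] r3c6 is the only open cell in row 3 admitting 1. So r3c6=1.
Step 4. [r5c1∈{5}] only 5 remains possible at r5c1, so r5c1=5.
Step 5. [r1c2∈{4}] r1c2's peers cover all but 4, so r1c2=4.
Step 6. [r6c2∈{2}] r6c2 is down to just 2 ⇒ r6c2=2.
Step 7. [r2c6∈{4}] only 4 remains possible at r2c6, so r2c6=4.
Step 8. [r4c6∈{3}] r4c6's peers cover all but 3 ⇒ r4c6=3.
Step 9. [r6c3∈{3}] r6c3 is down to just 3, so r6c3=3.
Step 10. [r4c5∈{2}] r4c5's peers cover all but 2 ⇒ r4c5=2.
Step 11. [r3c3∈{6}] r3c3's peers cover all but 6. So r3c3=6.
Step 12. [r3c5∈{4}] r3c5 has the single candidate 4. So r3c5=4.
Step 13. [r6c5∈{5}] r6c5 has the single candidate 5, so r6c5=5.
Step 14. [r1c1∈{6}] r1c1's peers cover all but 6. So r1c1=6.
Step 15. [r4c2∈{1}] r4c2 is down to just 1, so r4c2=1.

Answer: 6 4 2 1 3 5 / 3 5 1 2 6 4 / 2 3 6 5 4 1 / 4 1 5 6 2 3 / 5 6 4 3 1 2 / 1 2 3 4 5 6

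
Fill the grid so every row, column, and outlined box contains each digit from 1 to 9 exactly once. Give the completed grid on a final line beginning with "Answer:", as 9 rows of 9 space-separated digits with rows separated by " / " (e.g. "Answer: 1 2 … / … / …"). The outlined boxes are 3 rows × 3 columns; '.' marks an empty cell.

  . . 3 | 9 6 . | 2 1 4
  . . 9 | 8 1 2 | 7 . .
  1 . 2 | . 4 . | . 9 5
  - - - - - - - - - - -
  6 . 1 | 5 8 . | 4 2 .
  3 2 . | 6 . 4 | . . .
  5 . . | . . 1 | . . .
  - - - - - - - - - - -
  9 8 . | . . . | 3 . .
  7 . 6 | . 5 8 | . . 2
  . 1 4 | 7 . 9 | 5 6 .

Step 1. [r9c5∈{2,3}] 3 has one home in row 9: r9c5. So r9c5=3.
Step 2. [r2c2∈{4,5,6}] row 2 places 5 nowhere but r2c2, so r2c2=5.
Step 3. [r1c2∈{7}] r1c2's peers cover all but 7. So r1c2=7.
Step 4. [r3c7∈{6,8}] 8 has one home in row 3: r3c7, so r3c7=8.
Step 5. [r8c7∈{1,9}] across row 8, 9 lands solely at r8c7 ⇒ r8c7=9.
Step 6. [r7c9∈{1,7}] r7c9 is the only open cell in box 9 admitting 1 ⇒ r7c9=1.
Step 7. [r7c8∈{4,7}] across row 7, 7 lands solely at r7c8 ⇒ r7c8=7.
Step 8. [r9c9∈{8}] r9c9's peers cover all but 8 ⇒ r9c9=8.
Step 9. [r2c9∈{3,6}] across row 2, 6 lands solely at r2c9 ⇒ r2c9=6.
Step 10. [r4c2∈{9}] r4c2's peers cover all but 9. So r4c2=9.
Step 11. [r7c4∈{2,4}] r7c4 is the only open cell in row 7 admitting 4. So r7c4=4.
Step 12. [r3c4∈{3}] r3c4 is down to just 3. So r3c4=3.
Step 13. [r4c6∈{3,7}] col 6 places 3 nowhere but r4c6 ⇒ r4c6=3.
Step 14. [r6c9∈{3,7,9}] col 9 places 3 nowhere but r6c9. So r6c9=3.
Step 15. [r6c5∈{2,7,9}] r6c5 is the only open cell in row 6 admitting 9. So r6c5=9.
Step 16. [r6c8∈{8}] r6c8 has the single candidate 8, so r6c8=8.
Step 17. [r5c5∈{7}] r5c5 has the single candidate 7. So r5c5=7.
Step 18. [r5c3∈{8}] nothing but 8 survives at r5c3. So r5c3=8.
Step 19. [r9c1∈{2}] nothing but 2 survives at r9c1. So r9c1=2.
Step 20. [r7c5∈{2}] r7c5 is down to just 2 ⇒ r7c5=2.
Step 21. [r6c2∈{4}] r6c2 is down to just 4. So r6c2=4.
Step 22. [r7c6∈{6}] nothing but 6 survives at r7c6, so r7c6=6.
Step 23. [r2c1∈{4}] r2c1 is down to just 4, so r2c1=4.
Step 24. [r8c2∈{3}] only 3 remains possible at r8c2 ⇒ r8c2=3.
Step 25. [r1c6∈{5}] nothing but 5 survives at r1c6. So r1c6=5.
Step 26. [r4c9∈{7}] r4c9 is down to just 7. So r4c9=7.
Step 27. [r6c4∈{2}] nothing but 2 survives at r6c4, so r6c4=2.
Step 28. [r6c7∈{6}] only 6 remains possible at r6c7. So r6c7=6.
Step 29. [r2c8∈{3}] r2c8 is down to just 3 ⇒ r2c8=3.
Step 30. [r3c6∈{7}] only 7 remains possible at r3c6. So r3c6=7.
Step 31. [r1c1∈{8}] nothing but 8 survives at r1c1. So r1c1=8.
Step 32. [r8c4∈{1}] nothing but 1 survives at r8c4 ⇒ r8c4=1.
Step 33. [r5c8∈{5}] nothing but 5 survives at r5c8 ⇒ r5c8=5.
Step 34. [r5c7∈{1}] r5c7's peers cover all but 1. So r5c7=1.
Step 35. [r3c2∈{6}] nothing but 6 survives at r3c2 ⇒ r3c2=6.
Step 36. [r7c3∈{5}] r7c3 has the single candidate 5 ⇒ r7c3=5.
Step 37. [r8c8∈{4}] r8c8's peers cover all but 4. So r8c8=4.
Step 38. [r6c3∈{7}] only 7 remains possible at r6c3, so r6c3=7.
Step 39. [r5c9∈{9}] only 9 remains possible at r5c9, so r5c9=9.

Answer: 8 7 3 9 6 5 2 1 4 / 4 5 9 8 1 2 7 3 6 / 1 6 2 3 4 7 8 9 5 / 6 9 1 5 8 3 4 2 7 / 3 2 8 6 7 4 1 5 9 / 5 4 7 2 9 1 6 8 3 / 9 8 5 4 2 6 3 7 1 / 7 3 6 1 5 8 9 4 2 / 2 1 4 7 3 9 5 6 8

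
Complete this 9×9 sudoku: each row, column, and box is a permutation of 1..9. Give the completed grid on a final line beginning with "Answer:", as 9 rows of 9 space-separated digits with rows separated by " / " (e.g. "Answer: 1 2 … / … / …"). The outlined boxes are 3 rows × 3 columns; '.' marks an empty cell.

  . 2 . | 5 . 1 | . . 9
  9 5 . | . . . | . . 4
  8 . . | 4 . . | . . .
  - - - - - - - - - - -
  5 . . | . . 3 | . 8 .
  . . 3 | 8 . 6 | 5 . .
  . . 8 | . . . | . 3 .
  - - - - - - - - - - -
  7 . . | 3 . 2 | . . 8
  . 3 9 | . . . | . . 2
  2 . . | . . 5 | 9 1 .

Step 1. [r7c5∈{1,4,6,9}] r7c5 is the only open cell in row 7 admitting 9, so r7c5=9.
Step 2. [r4c3∈{1,2,4,6,7}] in col 3, 2 fits only at r4c3. So r4c3=2.
Step 3. [r8c8∈{4,5,6,7}] in row 8, 5 fits only at r8c8, so r8c8=5.
Step 4. [r1c1∈{3,4,6}] r1c1 is the only open cell in col 1 admitting 3 ⇒ r1c1=3.
Step 5. [r6c5∈{1,2,4,5,7}] across row 6, 5 lands solely at r6c5, so r6c5=5.
Step 6. [r1c3∈{4,6,7}] 4 has one home in row 1: r1c3, so r1c3=4.
Step 7. [r9c3∈{6}] r9c3 has the single candidate 6 ⇒ r9c3=6.
Step 8. [r9c4∈{7}] r9c4 has the single candidate 7, so r9c4=7.
Step 9. [r3c2∈{1,6,7}] r3c2 is the only open cell in box 1 admitting 6. So r3c2=6.
Step 10. [r8c7∈{4,6,7}] in row 8, 7 fits only at r8c7 ⇒ r8c7=7.
Step 11. [r6c1∈{1,4,6}] col 1 places 6 nowhere but r6c1. So r6c1=6.
Step 12. [r5c8∈{2,4,7,9}] col 8 places 9 nowhere but r5c8. So r5c8=9.
Step 13. [r5c5∈{1,2,4,7}] 2 has one home in row 5: r5c5 ⇒ r5c5=2.
Step 14. [r6c7∈{1,2,4}] row 6 places 2 nowhere but r6c7. So r6c7=2.
Step 15. [r4c7∈{1,4,6}] 4 has one home in box 6: r4c7, so r4c7=4.
Step 16. [r6c6∈{4,7,9}] box 5 places 4 nowhere but r6c6. So r6c6=4.
Step 17. [r4c5∈{1,7}] 7 has one home in box 5: r4c5 ⇒ r4c5=7.
Step 18. [r8c5∈{1,4,6,8}] col 5 places 1 nowhere but r8c5 ⇒ r8c5=1.
Step 19. [r5c1∈{1,4}] in col 1, 1 fits only at r5c1 ⇒ r5c1=1.
Step 20. [r1c8∈{6,7}] 7 has one home in row 1: r1c8. So r1c8=7.
Step 21. [r3c5∈{3}] nothing but 3 survives at r3c5, so r3c5=3.
Step 22. [r2c7∈{1,3,6,8}] in row 2, 3 fits only at r2c7. So r2c7=3.
Step 23. [r5c2∈{4,7}] r5c2 is the only open cell in row 5 admitting 4. So r5c2=4.
Step 24. [r2c3∈{1,7}] across row 2, 1 lands solely at r2c3 ⇒ r2c3=1.
Step 25. [r6c2∈{7,9}] across col 2, 7 lands solely at r6c2. So r6c2=7.
Step 26. [r6c9∈{1}] only 1 remains possible at r6c9. So r6c9=1.
Step 27. [r2c6∈{7,8}] r2c6 is the only open cell in row 2 admitting 7. So r2c6=7.
Step 28. [r2c5∈{6,8}] row 2 places 8 nowhere but r2c5. So r2c5=8.
Step 29. [r1c5∈{6}] r1c5 has the single candidate 6. So r1c5=6.
Step 30. [r2c8∈{2,6}] in row 2, 6 fits only at r2c8 ⇒ r2c8=6.
Step 31. [r4c2∈{9}] r4c2 is down to just 9. So r4c2=9.
Step 32. [r4c4∈{1}] r4c4 is down to just 1. So r4c4=1.
Step 33. [r5c9∈{7}] r5c9's peers cover all but 7, so r5c9=7.
Step 34. [r4c9∈{6}] r4c9 is down to just 6. So r4c9=6.
Step 35. [r6c4∈{9}] only 9 remains possible at r6c4, so r6c4=9.
Step 36. [r8c4∈{6}] only 6 remains possible at r8c4. So r8c4=6.
Step 37. [r8c6∈{8}] r8c6 has the single candidate 8. So r8c6=8.
Step 38. [r1c7∈{8}] r1c7 is down to just 8 ⇒ r1c7=8.
Step 39. [r9c9∈{3}] r9c9 has the single candidate 3 ⇒ r9c9=3.
Step 40. [r3c3∈{7}] nothing but 7 survives at r3c3. So r3c3=7.
Step 41. [r2c4∈{2}] r2c4 is down to just 2 ⇒ r2c4=2.
Step 42. [r3c8∈{2}] r3c8 has the single candidate 2. So r3c8=2.
Step 43. [r7c3∈{5}] only 5 remains possible at r7c3 ⇒ r7c3=5.
Step 44. [r7c7∈{6}] r7c7's peers cover all but 6 ⇒ r7c7=6.
Step 45. [r3c6∈{9}] r3c6's peers cover all but 9, so r3c6=9.
Step 46. [r8c1∈{4}] r8c1 has the single candidate 4. So r8c1=4.
Step 47. [r7c8∈{4}] r7c8 is down to just 4. So r7c8=4.
Step 48. [r3c9∈{5}] r3c9's peers cover all but 5, so r3c9=5.
Step 49. [r9c5∈{4}] nothing but 4 survives at r9c5. So r9c5=4.
Step 50. [r3c7∈{1}] nothing but 1 survives at r3c7. So r3c7=1.
Step 51. [r9c2∈{8}] r9c2 is down to just 8, so r9c2=8.
Step 52. [r7c2∈{1}] nothing but 1 survives at r7c2. So r7c2=1.

Answer: 3 2 4 5 6 1 8 7 9 / 9 5 1 2 8 7 3 6 4 / 8 6 7 4 3 9 1 2 5 / 5 9 2 1 7 3 4 8 6 / 1 4 3 8 2 6 5 9 7 / 6 7 8 9 5 4 2 3 1 / 7 1 5 3 9 2 6 4 8 / 4 3 9 6 1 8 7 5 2 / 2 8 6 7 4 5 9 1 3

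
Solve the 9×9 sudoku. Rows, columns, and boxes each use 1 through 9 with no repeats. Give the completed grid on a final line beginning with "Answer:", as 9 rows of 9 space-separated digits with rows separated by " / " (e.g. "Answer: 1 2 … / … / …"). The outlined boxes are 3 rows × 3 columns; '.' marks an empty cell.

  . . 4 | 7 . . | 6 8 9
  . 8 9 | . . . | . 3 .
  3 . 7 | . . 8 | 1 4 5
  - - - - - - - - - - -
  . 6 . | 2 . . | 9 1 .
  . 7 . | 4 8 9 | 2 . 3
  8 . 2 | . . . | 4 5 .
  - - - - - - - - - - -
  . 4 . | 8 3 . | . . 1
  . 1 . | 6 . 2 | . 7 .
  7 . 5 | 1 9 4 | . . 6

Step 1. [r2c1∈{1,2,5,6}] in box 1, 6 fits only at r2c1. So r2c1=6.
Step 2. [r8c5∈{5}] nothing but 5 survives at r8c5, so r8c5=5.
Step 3. [r1c1∈{1,2,5}] across box 1, 1 lands solely at r1c1 ⇒ r1c1=1.
Step 4. [r4c6∈{3,5,7}] box 5 places 5 nowhere but r4c6. So r4c6=5.
Step 5. [r6c9∈{7}] only 7 remains possible at r6c9. So r6c9=7.
Step 6. [r1c5∈{2}] r1c5 is down to just 2 ⇒ r1c5=2.
Step 7. [r7c1∈{2,9}] across col 1, 2 lands solely at r7c1, so r7c1=2.
Step 8. [r9c2∈{3}] r9c2 is down to just 3 ⇒ r9c2=3.
Step 9. [r6c6∈{1,3,6}] across col 6, 6 lands solely at r6c6, so r6c6=6.
Step 10. [r9c7∈{8}] r9c7 has the single candidate 8, so r9c7=8.
Step 11. [r6c5∈{1}] r6c5's peers cover all but 1. So r6c5=1.
Step 12. [r1c6∈{3}] only 3 remains possible at r1c6. So r1c6=3.
Step 13. [r4c5∈{7}] r4c5 is down to just 7 ⇒ r4c5=7.
Step 14. [r8c7∈{3}] r8c7 has the single candidate 3, so r8c7=3.
Step 15. [r9c8∈{2}] only 2 remains possible at r9c8. So r9c8=2.
Step 16. [r4c9∈{8}] nothing but 8 survives at r4c9. So r4c9=8.
Step 17. [r2c9∈{2}] r2c9's peers cover all but 2 ⇒ r2c9=2.
Step 18. [r8c1∈{9}] r8c1 is down to just 9 ⇒ r8c1=9.
Step 19. [r5c3∈{1}] only 1 remains possible at r5c3, so r5c3=1.
Step 20. [r7c7∈{5}] r7c7 has the single candidate 5, so r7c7=5.
Step 21. [r8c9∈{4}] nothing but 4 survives at r8c9, so r8c9=4.
Step 22. [r7c8∈{9}] r7c8 has the single candidate 9 ⇒ r7c8=9.
Step 23. [r2c5∈{4}] only 4 remains possible at r2c5. So r2c5=4.
Step 24. [r2c6∈{1}] r2c6 has the single candidate 1 ⇒ r2c6=1.
Step 25. [r3c2∈{2}] only 2 remains possible at r3c2 ⇒ r3c2=2.
Step 26. [r6c2∈{9}] r6c2 is down to just 9 ⇒ r6c2=9.
Step 27. [r2c7∈{7}] r2c7 has the single candidate 7 ⇒ r2c7=7.
Step 28. [r4c3∈{3}] r4c3 has the single candidate 3. So r4c3=3.
Step 29. [r8c3∈{8}] r8c3's peers cover all but 8, so r8c3=8.
Step 30. [r3c4∈{9}] r3c4 is down to just 9, so r3c4=9.
Step 31. [r5c8∈{6}] only 6 remains possible at r5c8 ⇒ r5c8=6.
Step 32. [r3c5∈{6}] only 6 remains possible at r3c5. So r3c5=6.
Step 33. [r4c1∈{4}] r4c1 has the single candidate 4, so r4c1=4.
Step 34. [r1c2∈{5}] r1c2 has the single candidate 5, so r1c2=5.
Step 35. [r7c3∈{6}] r7c3 is down to just 6. So r7c3=6.
Step 36. [r5c1∈{5}] r5c1's peers cover all but 5. So r5c1=5.
Step 37. [r2c4∈{5}] only 5 remains possible at r2c4, so r2c4=5.
Step 38. [r7c6∈{7}] r7c6 is down to just 7 ⇒ r7c6=7.
Step 39. [r6c4∈{3}] r6c4 has the single candidate 3, so r6c4=3.

Answer: 1 5 4 7 2 3 6 8 9 / 6 8 9 5 4 1 7 3 2 / 3 2 7 9 6 8 1 4 5 / 4 6 3 2 7 5 9 1 8 / 5 7 1 4 8 9 2 6 3 / 8 9 2 3 1 6 4 5 7 / 2 4 6 8 3 7 5 9 1 / 9 1 8 6 5 2 3 7 4 / 7 3 5 1 9 4 8 2 6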